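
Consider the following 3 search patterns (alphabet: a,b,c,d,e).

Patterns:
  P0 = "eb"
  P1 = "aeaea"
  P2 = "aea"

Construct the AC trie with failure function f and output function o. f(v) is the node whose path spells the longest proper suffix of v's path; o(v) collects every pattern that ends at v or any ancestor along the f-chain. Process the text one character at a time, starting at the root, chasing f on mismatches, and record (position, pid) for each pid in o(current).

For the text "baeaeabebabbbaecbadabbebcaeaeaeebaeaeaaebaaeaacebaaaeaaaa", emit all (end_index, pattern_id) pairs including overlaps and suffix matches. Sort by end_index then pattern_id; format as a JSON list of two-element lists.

Build:
Trie (insert patterns):
  n0 'ε': a→3 e→1
  n1 'e': b→2
  n2 'eb': ·  [P0 ends]
  n3 'a': e→4
  n4 'ae': a→5
  n5 'aea': e→6  [P2 ends]
  n6 'aeae': a→7
  n7 'aeaea': ·  [P1 ends]

BFS fail/out derivation:
  fail(1) 'e': from fail(0)=0 chase 'e': 0 ⇒ 0;  out=∅∪out(0)=∅
  fail(3) 'a': from fail(0)=0 chase 'a': 0 ⇒ 0;  out=∅∪out(0)=∅
  fail(2) 'eb': from fail(1)=0 chase 'b': 0 ⇒ 0;  out={0}∪out(0)={0}
  fail(4) 'ae': from fail(3)=0 chase 'e': 0 ⇒ 1;  out=∅∪out(1)=∅
  fail(5) 'aea': from fail(4)=1 chase 'a': 1→0 ⇒ 3;  out={2}∪out(3)={2}
  fail(6) 'aeae': from fail(5)=3 chase 'e': 3 ⇒ 4;  out=∅∪out(4)=∅
  fail(7) 'aeaea': from fail(6)=4 chase 'a': 4 ⇒ 5;  out={1}∪out(5)={1,2}

Scan:
pos 0 'b': at 0
pos 1 'a': at 3
pos 2 'e': at 4
pos 3 'a': at 5  ** P2@[1:3]
pos 4 'e': at 6
pos 5 'a': at 7  ** P1@[1:5],P2@[3:5]
pos 6 'b': at 0 ·f
pos 7 'e': at 1
pos 8 'b': at 2  ** P0@[7:8]
pos 9 'a': at 3 ·f
pos 10 'b': at 0 ·f
pos 11 'b': at 0
pos 12 'b': at 0
pos 13 'a': at 3
pos 14 'e': at 4
pos 15 'c': at 0 ·f
pos 16 'b': at 0
pos 17 'a': at 3
pos 18 'd': at 0 ·f
pos 19 'a': at 3
pos 20 'b': at 0 ·f
pos 21 'b': at 0
pos 22 'e': at 1
pos 23 'b': at 2  ** P0@[22:23]
pos 24 'c': at 0 ·f
pos 25 'a': at 3
pos 26 'e': at 4
pos 27 'a': at 5  ** P2@[25:27]
pos 28 'e': at 6
pos 29 'a': at 7  ** P1@[25:29],P2@[27:29]
pos 30 'e': at 6 ·f
pos 31 'e': at 1 ·f
pos 32 'b': at 2  ** P0@[31:32]
pos 33 'a': at 3 ·f
pos 34 'e': at 4
pos 35 'a': at 5  ** P2@[33:35]
pos 36 'e': at 6
pos 37 'a': at 7  ** P1@[33:37],P2@[35:37]
pos 38 'a': at 3 ·f
pos 39 'e': at 4
pos 40 'b': at 2 ·f  ** P0@[39:40]
pos 41 'a': at 3 ·f
pos 42 'a': at 3 ·f
pos 43 'e': at 4
pos 44 'a': at 5  ** P2@[42:44]
pos 45 'a': at 3 ·f
pos 46 'c': at 0 ·f
pos 47 'e': at 1
pos 48 'b': at 2  ** P0@[47:48]
pos 49 'a': at 3 ·f
pos 50 'a': at 3 ·f
pos 51 'a': at 3 ·f
pos 52 'e': at 4
pos 53 'a': at 5  ** P2@[51:53]
pos 54 'a': at 3 ·f
pos 55 'a': at 3 ·f
pos 56 'a': at 3 ·f

All matches (sorted): [[3,2],[5,1],[5,2],[8,0],[23,0],[27,2],[29,1],[29,2],[32,0],[35,2],[37,1],[37,2],[40,0],[44,2],[48,0],[53,2]]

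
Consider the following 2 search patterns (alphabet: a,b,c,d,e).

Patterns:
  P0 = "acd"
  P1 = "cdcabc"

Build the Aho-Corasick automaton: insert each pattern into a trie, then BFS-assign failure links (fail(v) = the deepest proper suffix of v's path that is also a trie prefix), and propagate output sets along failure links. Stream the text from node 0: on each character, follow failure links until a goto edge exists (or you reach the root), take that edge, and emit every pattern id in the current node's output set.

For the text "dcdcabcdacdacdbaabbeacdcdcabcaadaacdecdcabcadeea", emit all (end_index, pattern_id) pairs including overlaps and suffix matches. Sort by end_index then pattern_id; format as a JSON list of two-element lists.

Build automaton:
Trie (insert patterns):
  0='ε' goto a→1 c→4
  1='a' goto c→2
  2='ac' goto d→3
  3='acd' goto ·  ←P0
  4='c' goto d→5
  5='cd' goto c→6
  6='cdc' goto a→7
  7='cdca' goto b→8
  8='cdcab' goto c→9
  9='cdcabc' goto ·  ←P1

Failure links (BFS by depth):
  fail(1) 'a': from fail(0)=0 chase 'a': 0 ⇒ 0;  out=∅∪out(0)=∅
  fail(4) 'c': from fail(0)=0 chase 'c': 0 ⇒ 0;  out=∅∪out(0)=∅
  fail(2) 'ac': from fail(1)=0 chase 'c': 0 ⇒ 4;  out=∅∪out(4)=∅
  fail(5) 'cd': from fail(4)=0 chase 'd': 0 ⇒ 0;  out=∅∪out(0)=∅
  fail(3) 'acd': from fail(2)=4 chase 'd': 4 ⇒ 5;  out={0}∪out(5)={0}
  fail(6) 'cdc': from fail(5)=0 chase 'c': 0 ⇒ 4;  out=∅∪out(4)=∅
  fail(7) 'cdca': from fail(6)=4 chase 'a': 4→0 ⇒ 1;  out=∅∪out(1)=∅
  fail(8) 'cdcab': from fail(7)=1 chase 'b': 1→0 ⇒ 0;  out=∅∪out(0)=∅
  fail(9) 'cdcabc': from fail(8)=0 chase 'c': 0 ⇒ 4;  out={1}∪out(4)={1}

Text stream:
i=0 'd': node 0→0
i=1 'c': node 0→4
i=2 'd': node 4→5
i=3 'c': node 5→6
i=4 'a': node 6→7
i=5 'b': node 7→8
i=6 'c': node 8→9  → match P1@[1:6]
i=7 'd': node 9→5 (via fail)
i=8 'a': node 5→1 (via fail)
i=9 'c': node 1→2
i=10 'd': node 2→3  → match P0@[8:10]
i=11 'a': node 3→1 (via fail)
i=12 'c': node 1→2
i=13 'd': node 2→3  → match P0@[11:13]
i=14 'b': node 3→0 (via fail)
i=15 'a': node 0→1
i=16 'a': node 1→1 (via fail)
i=17 'b': node 1→0 (via fail)
i=18 'b': node 0→0
i=19 'e': node 0→0
i=20 'a': node 0→1
i=21 'c': node 1→2
i=22 'd': node 2→3  → match P0@[20:22]
i=23 'c': node 3→6 (via fail)
i=24 'd': node 6→5 (via fail)
i=25 'c': node 5→6
i=26 'a': node 6→7
i=27 'b': node 7→8
i=28 'c': node 8→9  → match P1@[23:28]
i=29 'a': node 9→1 (via fail)
i=30 'a': node 1→1 (via fail)
i=31 'd': node 1→0 (via fail)
i=32 'a': node 0→1
i=33 'a': node 1→1 (via fail)
i=34 'c': node 1→2
i=35 'd': node 2→3  → match P0@[33:35]
i=36 'e': node 3→0 (via fail)
i=37 'c': node 0→4
i=38 'd': node 4→5
i=39 'c': node 5→6
i=40 'a': node 6→7
i=41 'b': node 7→8
i=42 'c': node 8→9  → match P1@[37:42]
i=43 'a': node 9→1 (via fail)
i=44 'd': node 1→0 (via fail)
i=45 'e': node 0→0
i=46 'e': node 0→0
i=47 'a': node 0→1

All matches (sorted): [[6,1],[10,0],[13,0],[22,0],[28,1],[35,0],[42,1]]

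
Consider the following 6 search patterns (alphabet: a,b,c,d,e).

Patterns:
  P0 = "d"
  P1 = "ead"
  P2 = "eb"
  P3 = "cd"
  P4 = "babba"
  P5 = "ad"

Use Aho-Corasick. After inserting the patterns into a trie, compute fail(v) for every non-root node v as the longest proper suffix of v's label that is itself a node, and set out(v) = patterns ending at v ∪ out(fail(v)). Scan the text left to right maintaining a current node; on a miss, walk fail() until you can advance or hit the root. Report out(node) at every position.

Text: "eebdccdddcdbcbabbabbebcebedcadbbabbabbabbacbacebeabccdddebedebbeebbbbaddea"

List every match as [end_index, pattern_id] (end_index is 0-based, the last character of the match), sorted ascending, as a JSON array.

Build automaton:
Trie nodes:
  n0 'ε': a→13 b→8 c→6 d→1 e→2
  n1 'd': ·  [P0 ends]
  n2 'e': a→3 b→5
  n3 'ea': d→4
  n4 'ead': ·  [P1 ends]
  n5 'eb': ·  [P2 ends]
  n6 'c': d→7
  n7 'cd': ·  [P3 ends]
  n8 'b': a→9
  n9 'ba': b→10
  n10 'bab': b→11
  n11 'babb': a→12
  n12 'babba': ·  [P4 ends]
  n13 'a': d→14
  n14 'ad': ·  [P5 ends]

BFS fail/out derivation:
  fail(1) 'd': from fail(0)=0 chase 'd': 0 ⇒ 0;  out={0}∪out(0)={0}
  fail(2) 'e': from fail(0)=0 chase 'e': 0 ⇒ 0;  out=∅∪out(0)=∅
  fail(6) 'c': from fail(0)=0 chase 'c': 0 ⇒ 0;  out=∅∪out(0)=∅
  fail(8) 'b': from fail(0)=0 chase 'b': 0 ⇒ 0;  out=∅∪out(0)=∅
  fail(13) 'a': from fail(0)=0 chase 'a': 0 ⇒ 0;  out=∅∪out(0)=∅
  fail(3) 'ea': from fail(2)=0 chase 'a': 0 ⇒ 13;  out=∅∪out(13)=∅
  fail(5) 'eb': from fail(2)=0 chase 'b': 0 ⇒ 8;  out={2}∪out(8)={2}
  fail(7) 'cd': from fail(6)=0 chase 'd': 0 ⇒ 1;  out={3}∪out(1)={0,3}
  fail(9) 'ba': from fail(8)=0 chase 'a': 0 ⇒ 13;  out=∅∪out(13)=∅
  fail(14) 'ad': from fail(13)=0 chase 'd': 0 ⇒ 1;  out={5}∪out(1)={0,5}
  fail(4) 'ead': from fail(3)=13 chase 'd': 13 ⇒ 14;  out={1}∪out(14)={0,1,5}
  fail(10) 'bab': from fail(9)=13 chase 'b': 13→0 ⇒ 8;  out=∅∪out(8)=∅
  fail(11) 'babb': from fail(10)=8 chase 'b': 8→0 ⇒ 8;  out=∅∪out(8)=∅
  fail(12) 'babba': from fail(11)=8 chase 'a': 8 ⇒ 9;  out={4}∪out(9)={4}

Scan:
[0] read 'e'  n0⇒n2
[1] read 'e'  n2⇒n2 ·f
[2] read 'b'  n2⇒n5  emit P2@[1:2]
[3] read 'd'  n5⇒n1 ·f  emit P0@[3:3]
[4] read 'c'  n1⇒n6 ·f
[5] read 'c'  n6⇒n6 ·f
[6] read 'd'  n6⇒n7  emit P0@[6:6],P3@[5:6]
[7] read 'd'  n7⇒n1 ·f  emit P0@[7:7]
[8] read 'd'  n1⇒n1 ·f  emit P0@[8:8]
[9] read 'c'  n1⇒n6 ·f
[10] read 'd'  n6⇒n7  emit P0@[10:10],P3@[9:10]
[11] read 'b'  n7⇒n8 ·f
[12] read 'c'  n8⇒n6 ·f
[13] read 'b'  n6⇒n8 ·f
[14] read 'a'  n8⇒n9
[15] read 'b'  n9⇒n10
[16] read 'b'  n10⇒n11
[17] read 'a'  n11⇒n12  emit P4@[13:17]
[18] read 'b'  n12⇒n10 ·f
[19] read 'b'  n10⇒n11
[20] read 'e'  n11⇒n2 ·f
[21] read 'b'  n2⇒n5  emit P2@[20:21]
[22] read 'c'  n5⇒n6 ·f
[23] read 'e'  n6⇒n2 ·f
[24] read 'b'  n2⇒n5  emit P2@[23:24]
[25] read 'e'  n5⇒n2 ·f
[26] read 'd'  n2⇒n1 ·f  emit P0@[26:26]
[27] read 'c'  n1⇒n6 ·f
[28] read 'a'  n6⇒n13 ·f
[29] read 'd'  n13⇒n14  emit P0@[29:29],P5@[28:29]
[30] read 'b'  n14⇒n8 ·f
[31] read 'b'  n8⇒n8 ·f
[32] read 'a'  n8⇒n9
[33] read 'b'  n9⇒n10
[34] read 'b'  n10⇒n11
[35] read 'a'  n11⇒n12  emit P4@[31:35]
[36] read 'b'  n12⇒n10 ·f
[37] read 'b'  n10⇒n11
[38] read 'a'  n11⇒n12  emit P4@[34:38]
[39] read 'b'  n12⇒n10 ·f
[40] read 'b'  n10⇒n11
[41] read 'a'  n11⇒n12  emit P4@[37:41]
[42] read 'c'  n12⇒n6 ·f
[43] read 'b'  n6⇒n8 ·f
[44] read 'a'  n8⇒n9
[45] read 'c'  n9⇒n6 ·f
[46] read 'e'  n6⇒n2 ·f
[47] read 'b'  n2⇒n5  emit P2@[46:47]
[48] read 'e'  n5⇒n2 ·f
[49] read 'a'  n2⇒n3
[50] read 'b'  n3⇒n8 ·f
[51] read 'c'  n8⇒n6 ·f
[52] read 'c'  n6⇒n6 ·f
[53] read 'd'  n6⇒n7  emit P0@[53:53],P3@[52:53]
[54] read 'd'  n7⇒n1 ·f  emit P0@[54:54]
[55] read 'd'  n1⇒n1 ·f  emit P0@[55:55]
[56] read 'e'  n1⇒n2 ·f
[57] read 'b'  n2⇒n5  emit P2@[56:57]
[58] read 'e'  n5⇒n2 ·f
[59] read 'd'  n2⇒n1 ·f  emit P0@[59:59]
[60] read 'e'  n1⇒n2 ·f
[61] read 'b'  n2⇒n5  emit P2@[60:61]
[62] read 'b'  n5⇒n8 ·f
[63] read 'e'  n8⇒n2 ·f
[64] read 'e'  n2⇒n2 ·f
[65] read 'b'  n2⇒n5  emit P2@[64:65]
[66] read 'b'  n5⇒n8 ·f
[67] read 'b'  n8⇒n8 ·f
[68] read 'b'  n8⇒n8 ·f
[69] read 'a'  n8⇒n9
[70] read 'd'  n9⇒n14 ·f  emit P0@[70:70],P5@[69:70]
[71] read 'd'  n14⇒n1 ·f  emit P0@[71:71]
[72] read 'e'  n1⇒n2 ·f
[73] read 'a'  n2⇒n3

All matches (sorted): [[2,2],[3,0],[6,0],[6,3],[7,0],[8,0],[10,0],[10,3],[17,4],[21,2],[24,2],[26,0],[29,0],[29,5],[35,4],[38,4],[41,4],[47,2],[53,0],[53,3],[54,0],[55,0],[57,2],[59,0],[61,2],[65,2],[70,0],[70,5],[71,0]]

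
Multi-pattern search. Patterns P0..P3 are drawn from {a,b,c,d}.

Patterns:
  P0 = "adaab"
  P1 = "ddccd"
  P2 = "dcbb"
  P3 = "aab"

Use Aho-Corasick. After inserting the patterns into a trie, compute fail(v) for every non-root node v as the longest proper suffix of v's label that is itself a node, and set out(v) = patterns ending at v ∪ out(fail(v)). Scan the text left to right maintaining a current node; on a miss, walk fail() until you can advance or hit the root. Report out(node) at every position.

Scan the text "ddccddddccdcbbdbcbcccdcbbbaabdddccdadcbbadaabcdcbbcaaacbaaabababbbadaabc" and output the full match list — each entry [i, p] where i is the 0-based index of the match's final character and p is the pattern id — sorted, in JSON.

Build:
Trie nodes:
  0='ε' goto a→1 d→6
  1='a' goto a→14 d→2
  2='ad' goto a→3
  3='ada' goto a→4
  4='adaa' goto b→5
  5='adaab' goto ·  [P0 ends]
  6='d' goto c→11 d→7
  7='dd' goto c→8
  8='ddc' goto c→9
  9='ddcc' goto d→10
  10='ddccd' goto ·  [P1 ends]
  11='dc' goto b→12
  12='dcb' goto b→13
  13='dcbb' goto ·  [P2 ends]
  14='aa' goto b→15
  15='aab' goto ·  [P3 ends]

Failure links (BFS by depth):
  fail(1) 'a': from fail(0)=0 chase 'a': 0 ⇒ 0;  out=∅∪out(0)=∅
  fail(6) 'd': from fail(0)=0 chase 'd': 0 ⇒ 0;  out=∅∪out(0)=∅
  fail(2) 'ad': from fail(1)=0 chase 'd': 0 ⇒ 6;  out=∅∪out(6)=∅
  fail(7) 'dd': from fail(6)=0 chase 'd': 0 ⇒ 6;  out=∅∪out(6)=∅
  fail(11) 'dc': from fail(6)=0 chase 'c': 0 ⇒ 0;  out=∅∪out(0)=∅
  fail(14) 'aa': from fail(1)=0 chase 'a': 0 ⇒ 1;  out=∅∪out(1)=∅
  fail(3) 'ada': from fail(2)=6 chase 'a': 6→0 ⇒ 1;  out=∅∪out(1)=∅
  fail(8) 'ddc': from fail(7)=6 chase 'c': 6 ⇒ 11;  out=∅∪out(11)=∅
  fail(12) 'dcb': from fail(11)=0 chase 'b': 0 ⇒ 0;  out=∅∪out(0)=∅
  fail(15) 'aab': from fail(14)=1 chase 'b': 1→0 ⇒ 0;  out={3}∪out(0)={3}
  fail(4) 'adaa': from fail(3)=1 chase 'a': 1 ⇒ 14;  out=∅∪out(14)=∅
  fail(9) 'ddcc': from fail(8)=11 chase 'c': 11→0 ⇒ 0;  out=∅∪out(0)=∅
  fail(13) 'dcbb': from fail(12)=0 chase 'b': 0 ⇒ 0;  out={2}∪out(0)={2}
  fail(5) 'adaab': from fail(4)=14 chase 'b': 14 ⇒ 15;  out={0}∪out(15)={0,3}
  fail(10) 'ddccd': from fail(9)=0 chase 'd': 0 ⇒ 6;  out={1}∪out(6)={1}

Scan:
[0] read 'd'  n0⇒n6
[1] read 'd'  n6⇒n7
[2] read 'c'  n7⇒n8
[3] read 'c'  n8⇒n9
[4] read 'd'  n9⇒n10  ** P1@[0:4]
[5] read 'd'  n10⇒n7 ·f
[6] read 'd'  n7⇒n7 ·f
[7] read 'd'  n7⇒n7 ·f
[8] read 'c'  n7⇒n8
[9] read 'c'  n8⇒n9
[10] read 'd'  n9⇒n10  ** P1@[6:10]
[11] read 'c'  n10⇒n11 ·f
[12] read 'b'  n11⇒n12
[13] read 'b'  n12⇒n13  ** P2@[10:13]
[14] read 'd'  n13⇒n6 ·f
[15] read 'b'  n6⇒n0 ·f
[16] read 'c'  n0⇒n0
[17] read 'b'  n0⇒n0
[18] read 'c'  n0⇒n0
[19] read 'c'  n0⇒n0
[20] read 'c'  n0⇒n0
[21] read 'd'  n0⇒n6
[22] read 'c'  n6⇒n11
[23] read 'b'  n11⇒n12
[24] read 'b'  n12⇒n13  ** P2@[21:24]
[25] read 'b'  n13⇒n0 ·f
[26] read 'a'  n0⇒n1
[27] read 'a'  n1⇒n14
[28] read 'b'  n14⇒n15  ** P3@[26:28]
[29] read 'd'  n15⇒n6 ·f
[30] read 'd'  n6⇒n7
[31] read 'd'  n7⇒n7 ·f
[32] read 'c'  n7⇒n8
[33] read 'c'  n8⇒n9
[34] read 'd'  n9⇒n10  ** P1@[30:34]
[35] read 'a'  n10⇒n1 ·f
[36] read 'd'  n1⇒n2
[37] read 'c'  n2⇒n11 ·f
[38] read 'b'  n11⇒n12
[39] read 'b'  n12⇒n13  ** P2@[36:39]
[40] read 'a'  n13⇒n1 ·f
[41] read 'd'  n1⇒n2
[42] read 'a'  n2⇒n3
[43] read 'a'  n3⇒n4
[44] read 'b'  n4⇒n5  ** P0@[40:44],P3@[42:44]
[45] read 'c'  n5⇒n0 ·f
[46] read 'd'  n0⇒n6
[47] read 'c'  n6⇒n11
[48] read 'b'  n11⇒n12
[49] read 'b'  n12⇒n13  ** P2@[46:49]
[50] read 'c'  n13⇒n0 ·f
[51] read 'a'  n0⇒n1
[52] read 'a'  n1⇒n14
[53] read 'a'  n14⇒n14 ·f
[54] read 'c'  n14⇒n0 ·f
[55] read 'b'  n0⇒n0
[56] read 'a'  n0⇒n1
[57] read 'a'  n1⇒n14
[58] read 'a'  n14⇒n14 ·f
[59] read 'b'  n14⇒n15  ** P3@[57:59]
[60] read 'a'  n15⇒n1 ·f
[61] read 'b'  n1⇒n0 ·f
[62] read 'a'  n0⇒n1
[63] read 'b'  n1⇒n0 ·f
[64] read 'b'  n0⇒n0
[65] read 'b'  n0⇒n0
[66] read 'a'  n0⇒n1
[67] read 'd'  n1⇒n2
[68] read 'a'  n2⇒n3
[69] read 'a'  n3⇒n4
[70] read 'b'  n4⇒n5  ** P0@[66:70],P3@[68:70]
[71] read 'c'  n5⇒n0 ·f

Result: [[4,1],[10,1],[13,2],[24,2],[28,3],[34,1],[39,2],[44,0],[44,3],[49,2],[59,3],[70,0],[70,3]]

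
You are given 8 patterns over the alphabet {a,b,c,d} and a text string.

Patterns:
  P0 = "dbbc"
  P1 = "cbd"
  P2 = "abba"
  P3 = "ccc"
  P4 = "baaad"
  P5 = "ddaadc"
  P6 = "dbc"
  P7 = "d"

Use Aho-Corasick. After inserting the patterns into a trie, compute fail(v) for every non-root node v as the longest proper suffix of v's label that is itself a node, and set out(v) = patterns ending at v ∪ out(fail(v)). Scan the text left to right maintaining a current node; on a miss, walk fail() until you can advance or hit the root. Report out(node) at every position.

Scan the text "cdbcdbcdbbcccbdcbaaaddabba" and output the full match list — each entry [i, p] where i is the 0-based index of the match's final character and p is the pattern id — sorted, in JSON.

Build automaton:
Trie nodes:
  n0 'ε': a→8 b→14 c→5 d→1
  n1 'd': b→2 d→19  ←P7
  n2 'db': b→3 c→24
  n3 'dbb': c→4
  n4 'dbbc': ·  ←P0
  n5 'c': b→6 c→12
  n6 'cb': d→7
  n7 'cbd': ·  ←P1
  n8 'a': b→9
  n9 'ab': b→10
  n10 'abb': a→11
  n11 'abba': ·  ←P2
  n12 'cc': c→13
  n13 'ccc': ·  ←P3
  n14 'b': a→15
  n15 'ba': a→16
  n16 'baa': a→17
  n17 'baaa': d→18
  n18 'baaad': ·  ←P4
  n19 'dd': a→20
  n20 'dda': a→21
  n21 'ddaa': d→22
  n22 'ddaad': c→23
  n23 'ddaadc': ·  ←P5
  n24 'dbc': ·  ←P6

Failure links (BFS by depth):
  fail(1) 'd': from fail(0)=0 chase 'd': 0 ⇒ 0;  out={7}∪out(0)={7}
  fail(5) 'c': from fail(0)=0 chase 'c': 0 ⇒ 0;  out=∅∪out(0)=∅
  fail(8) 'a': from fail(0)=0 chase 'a': 0 ⇒ 0;  out=∅∪out(0)=∅
  fail(14) 'b': from fail(0)=0 chase 'b': 0 ⇒ 0;  out=∅∪out(0)=∅
  fail(2) 'db': from fail(1)=0 chase 'b': 0 ⇒ 14;  out=∅∪out(14)=∅
  fail(6) 'cb': from fail(5)=0 chase 'b': 0 ⇒ 14;  out=∅∪out(14)=∅
  fail(9) 'ab': from fail(8)=0 chase 'b': 0 ⇒ 14;  out=∅∪out(14)=∅
  fail(12) 'cc': from fail(5)=0 chase 'c': 0 ⇒ 5;  out=∅∪out(5)=∅
  fail(15) 'ba': from fail(14)=0 chase 'a': 0 ⇒ 8;  out=∅∪out(8)=∅
  fail(19) 'dd': from fail(1)=0 chase 'd': 0 ⇒ 1;  out=∅∪out(1)={7}
  fail(3) 'dbb': from fail(2)=14 chase 'b': 14→0 ⇒ 14;  out=∅∪out(14)=∅
  fail(7) 'cbd': from fail(6)=14 chase 'd': 14→0 ⇒ 1;  out={1}∪out(1)={1,7}
  fail(10) 'abb': from fail(9)=14 chase 'b': 14→0 ⇒ 14;  out=∅∪out(14)=∅
  fail(13) 'ccc': from fail(12)=5 chase 'c': 5 ⇒ 12;  out={3}∪out(12)={3}
  fail(16) 'baa': from fail(15)=8 chase 'a': 8→0 ⇒ 8;  out=∅∪out(8)=∅
  fail(20) 'dda': from fail(19)=1 chase 'a': 1→0 ⇒ 8;  out=∅∪out(8)=∅
  fail(24) 'dbc': from fail(2)=14 chase 'c': 14→0 ⇒ 5;  out={6}∪out(5)={6}
  fail(4) 'dbbc': from fail(3)=14 chase 'c': 14→0 ⇒ 5;  out={0}∪out(5)={0}
  fail(11) 'abba': from fail(10)=14 chase 'a': 14 ⇒ 15;  out={2}∪out(15)={2}
  fail(17) 'baaa': from fail(16)=8 chase 'a': 8→0 ⇒ 8;  out=∅∪out(8)=∅
  fail(21) 'ddaa': from fail(20)=8 chase 'a': 8→0 ⇒ 8;  out=∅∪out(8)=∅
  fail(18) 'baaad': from fail(17)=8 chase 'd': 8→0 ⇒ 1;  out={4}∪out(1)={4,7}
  fail(22) 'ddaad': from fail(21)=8 chase 'd': 8→0 ⇒ 1;  out=∅∪out(1)={7}
  fail(23) 'ddaadc': from fail(22)=1 chase 'c': 1→0 ⇒ 5;  out={5}∪out(5)={5}

Run:
i=0 'c': node 0→5
i=1 'd': node 5→1 (fail-walked)  emit P7@[1:1]
i=2 'b': node 1→2
i=3 'c': node 2→24  emit P6@[1:3]
i=4 'd': node 24→1 (fail-walked)  emit P7@[4:4]
i=5 'b': node 1→2
i=6 'c': node 2→24  emit P6@[4:6]
i=7 'd': node 24→1 (fail-walked)  emit P7@[7:7]
i=8 'b': node 1→2
i=9 'b': node 2→3
i=10 'c': node 3→4  emit P0@[7:10]
i=11 'c': node 4→12 (fail-walked)
i=12 'c': node 12→13  emit P3@[10:12]
i=13 'b': node 13→6 (fail-walked)
i=14 'd': node 6→7  emit P1@[12:14],P7@[14:14]
i=15 'c': node 7→5 (fail-walked)
i=16 'b': node 5→6
i=17 'a': node 6→15 (fail-walked)
i=18 'a': node 15→16
i=19 'a': node 16→17
i=20 'd': node 17→18  emit P4@[16:20],P7@[20:20]
i=21 'd': node 18→19 (fail-walked)  emit P7@[21:21]
i=22 'a': node 19→20
i=23 'b': node 20→9 (fail-walked)
i=24 'b': node 9→10
i=25 'a': node 10→11  emit P2@[22:25]

Matches: [[1,7],[3,6],[4,7],[6,6],[7,7],[10,0],[12,3],[14,1],[14,7],[20,4],[20,7],[21,7],[25,2]]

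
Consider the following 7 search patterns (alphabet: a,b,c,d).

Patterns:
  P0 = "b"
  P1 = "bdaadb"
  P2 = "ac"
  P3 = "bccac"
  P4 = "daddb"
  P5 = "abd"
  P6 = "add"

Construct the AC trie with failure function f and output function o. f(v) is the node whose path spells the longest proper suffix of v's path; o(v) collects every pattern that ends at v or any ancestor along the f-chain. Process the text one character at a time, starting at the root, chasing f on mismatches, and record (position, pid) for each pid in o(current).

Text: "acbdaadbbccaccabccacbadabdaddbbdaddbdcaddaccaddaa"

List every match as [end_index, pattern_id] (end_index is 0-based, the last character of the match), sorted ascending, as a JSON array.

Construct AC machine:
Trie nodes:
  0='ε' goto a→7 b→1 d→13
  1='b' goto c→9 d→2  ←P0
  2='bd' goto a→3
  3='bda' goto a→4
  4='bdaa' goto d→5
  5='bdaad' goto b→6
  6='bdaadb' goto ·  ←P1
  7='a' goto b→18 c→8 d→20
  8='ac' goto ·  ←P2
  9='bc' goto c→10
  10='bcc' goto a→11
  11='bcca' goto c→12
  12='bccac' goto ·  ←P3
  13='d' goto a→14
  14='da' goto d→15
  15='dad' goto d→16
  16='dadd' goto b→17
  17='daddb' goto ·  ←P4
  18='ab' goto d→19
  19='abd' goto ·  ←P5
  20='ad' goto d→21
  21='add' goto ·  ←P6

Failure links (BFS by depth):
  n1('b'): parent n0 fail=0; on 'b' 0 → fail=0;  out {0}∪∅={0}
  n7('a'): parent n0 fail=0; on 'a' 0 → fail=0;  out ∅∪∅=∅
  n13('d'): parent n0 fail=0; on 'd' 0 → fail=0;  out ∅∪∅=∅
  n2('bd'): parent n1 fail=0; on 'd' 0 → fail=13;  out ∅∪∅=∅
  n8('ac'): parent n7 fail=0; on 'c' 0 → fail=0;  out {2}∪∅={2}
  n9('bc'): parent n1 fail=0; on 'c' 0 → fail=0;  out ∅∪∅=∅
  n14('da'): parent n13 fail=0; on 'a' 0 → fail=7;  out ∅∪∅=∅
  n18('ab'): parent n7 fail=0; on 'b' 0 → fail=1;  out ∅∪{0}={0}
  n20('ad'): parent n7 fail=0; on 'd' 0 → fail=13;  out ∅∪∅=∅
  n3('bda'): parent n2 fail=13; on 'a' 13 → fail=14;  out ∅∪∅=∅
  n10('bcc'): parent n9 fail=0; on 'c' 0 → fail=0;  out ∅∪∅=∅
  n15('dad'): parent n14 fail=7; on 'd' 7 → fail=20;  out ∅∪∅=∅
  n19('abd'): parent n18 fail=1; on 'd' 1 → fail=2;  out {5}∪∅={5}
  n21('add'): parent n20 fail=13; on 'd' 13→0 → fail=13;  out {6}∪∅={6}
  n4('bdaa'): parent n3 fail=14; on 'a' 14→7→0 → fail=7;  out ∅∪∅=∅
  n11('bcca'): parent n10 fail=0; on 'a' 0 → fail=7;  out ∅∪∅=∅
  n16('dadd'): parent n15 fail=20; on 'd' 20 → fail=21;  out ∅∪{6}={6}
  n5('bdaad'): parent n4 fail=7; on 'd' 7 → fail=20;  out ∅∪∅=∅
  n12('bccac'): parent n11 fail=7; on 'c' 7 → fail=8;  out {3}∪{2}={2,3}
  n17('daddb'): parent n16 fail=21; on 'b' 21→13→0 → fail=1;  out {4}∪{0}={0,4}
  n6('bdaadb'): parent n5 fail=20; on 'b' 20→13→0 → fail=1;  out {1}∪{0}={0,1}

Text stream:
[0] read 'a'  n0⇒n7
[1] read 'c'  n7⇒n8  ** P2@[0:1]
[2] read 'b'  n8⇒n1 (fail-walked)  ** P0@[2:2]
[3] read 'd'  n1⇒n2
[4] read 'a'  n2⇒n3
[5] read 'a'  n3⇒n4
[6] read 'd'  n4⇒n5
[7] read 'b'  n5⇒n6  ** P0@[7:7],P1@[2:7]
[8] read 'b'  n6⇒n1 (fail-walked)  ** P0@[8:8]
[9] read 'c'  n1⇒n9
[10] read 'c'  n9⇒n10
[11] read 'a'  n10⇒n11
[12] read 'c'  n11⇒n12  ** P2@[11:12],P3@[8:12]
[13] read 'c'  n12⇒n0 (fail-walked)
[14] read 'a'  n0⇒n7
[15] read 'b'  n7⇒n18  ** P0@[15:15]
[16] read 'c'  n18⇒n9 (fail-walked)
[17] read 'c'  n9⇒n10
[18] read 'a'  n10⇒n11
[19] read 'c'  n11⇒n12  ** P2@[18:19],P3@[15:19]
[20] read 'b'  n12⇒n1 (fail-walked)  ** P0@[20:20]
[21] read 'a'  n1⇒n7 (fail-walked)
[22] read 'd'  n7⇒n20
[23] read 'a'  n20⇒n14 (fail-walked)
[24] read 'b'  n14⇒n18 (fail-walked)  ** P0@[24:24]
[25] read 'd'  n18⇒n19  ** P5@[23:25]
[26] read 'a'  n19⇒n3 (fail-walked)
[27] read 'd'  n3⇒n15 (fail-walked)
[28] read 'd'  n15⇒n16  ** P6@[26:28]
[29] read 'b'  n16⇒n17  ** P0@[29:29],P4@[25:29]
[30] read 'b'  n17⇒n1 (fail-walked)  ** P0@[30:30]
[31] read 'd'  n1⇒n2
[32] read 'a'  n2⇒n3
[33] read 'd'  n3⇒n15 (fail-walked)
[34] read 'd'  n15⇒n16  ** P6@[32:34]
[35] read 'b'  n16⇒n17  ** P0@[35:35],P4@[31:35]
[36] read 'd'  n17⇒n2 (fail-walked)
[37] read 'c'  n2⇒n0 (fail-walked)
[38] read 'a'  n0⇒n7
[39] read 'd'  n7⇒n20
[40] read 'd'  n20⇒n21  ** P6@[38:40]
[41] read 'a'  n21⇒n14 (fail-walked)
[42] read 'c'  n14⇒n8 (fail-walked)  ** P2@[41:42]
[43] read 'c'  n8⇒n0 (fail-walked)
[44] read 'a'  n0⇒n7
[45] read 'd'  n7⇒n20
[46] read 'd'  n20⇒n21  ** P6@[44:46]
[47] read 'a'  n21⇒n14 (fail-walked)
[48] read 'a'  n14⇒n7 (fail-walked)

Result: [[1,2],[2,0],[7,0],[7,1],[8,0],[12,2],[12,3],[15,0],[19,2],[19,3],[20,0],[24,0],[25,5],[28,6],[29,0],[29,4],[30,0],[34,6],[35,0],[35,4],[40,6],[42,2],[46,6]]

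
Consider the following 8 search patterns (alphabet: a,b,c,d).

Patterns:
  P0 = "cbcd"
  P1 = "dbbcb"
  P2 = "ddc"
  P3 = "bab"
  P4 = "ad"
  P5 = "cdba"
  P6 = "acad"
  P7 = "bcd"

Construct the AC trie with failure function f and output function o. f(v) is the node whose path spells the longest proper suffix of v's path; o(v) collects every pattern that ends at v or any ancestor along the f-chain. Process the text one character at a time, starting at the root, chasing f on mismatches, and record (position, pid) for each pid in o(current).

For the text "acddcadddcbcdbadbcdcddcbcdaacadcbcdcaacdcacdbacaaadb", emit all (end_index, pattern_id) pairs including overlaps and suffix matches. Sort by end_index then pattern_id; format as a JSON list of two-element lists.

Construct AC machine:
Trie nodes:
  0='ε' goto a→15 b→12 c→1 d→5
  1='c' goto b→2 d→17
  2='cb' goto c→3
  3='cbc' goto d→4
  4='cbcd' goto ·  ←P0
  5='d' goto b→6 d→10
  6='db' goto b→7
  7='dbb' goto c→8
  8='dbbc' goto b→9
  9='dbbcb' goto ·  ←P1
  10='dd' goto c→11
  11='ddc' goto ·  ←P2
  12='b' goto a→13 c→23
  13='ba' goto b→14
  14='bab' goto ·  ←P3
  15='a' goto c→20 d→16
  16='ad' goto ·  ←P4
  17='cd' goto b→18
  18='cdb' goto a→19
  19='cdba' goto ·  ←P5
  20='ac' goto a→21
  21='aca' goto d→22
  22='acad' goto ·  ←P6
  23='bc' goto d→24
  24='bcd' goto ·  ←P7

BFS fail/out derivation:
  n1('c'): parent n0 fail=0; on 'c' 0 → fail=0;  out ∅∪∅=∅
  n5('d'): parent n0 fail=0; on 'd' 0 → fail=0;  out ∅∪∅=∅
  n12('b'): parent n0 fail=0; on 'b' 0 → fail=0;  out ∅∪∅=∅
  n15('a'): parent n0 fail=0; on 'a' 0 → fail=0;  out ∅∪∅=∅
  n2('cb'): parent n1 fail=0; on 'b' 0 → fail=12;  out ∅∪∅=∅
  n6('db'): parent n5 fail=0; on 'b' 0 → fail=12;  out ∅∪∅=∅
  n10('dd'): parent n5 fail=0; on 'd' 0 → fail=5;  out ∅∪∅=∅
  n13('ba'): parent n12 fail=0; on 'a' 0 → fail=15;  out ∅∪∅=∅
  n16('ad'): parent n15 fail=0; on 'd' 0 → fail=5;  out {4}∪∅={4}
  n17('cd'): parent n1 fail=0; on 'd' 0 → fail=5;  out ∅∪∅=∅
  n20('ac'): parent n15 fail=0; on 'c' 0 → fail=1;  out ∅∪∅=∅
  n23('bc'): parent n12 fail=0; on 'c' 0 → fail=1;  out ∅∪∅=∅
  n3('cbc'): parent n2 fail=12; on 'c' 12 → fail=23;  out ∅∪∅=∅
  n7('dbb'): parent n6 fail=12; on 'b' 12→0 → fail=12;  out ∅∪∅=∅
  n11('ddc'): parent n10 fail=5; on 'c' 5→0 → fail=1;  out {2}∪∅={2}
  n14('bab'): parent n13 fail=15; on 'b' 15→0 → fail=12;  out {3}∪∅={3}
  n18('cdb'): parent n17 fail=5; on 'b' 5 → fail=6;  out ∅∪∅=∅
  n21('aca'): parent n20 fail=1; on 'a' 1→0 → fail=15;  out ∅∪∅=∅
  n24('bcd'): parent n23 fail=1; on 'd' 1 → fail=17;  out {7}∪∅={7}
  n4('cbcd'): parent n3 fail=23; on 'd' 23 → fail=24;  out {0}∪{7}={0,7}
  n8('dbbc'): parent n7 fail=12; on 'c' 12 → fail=23;  out ∅∪∅=∅
  n19('cdba'): parent n18 fail=6; on 'a' 6→12 → fail=13;  out {5}∪∅={5}
  n22('acad'): parent n21 fail=15; on 'd' 15 → fail=16;  out {6}∪{4}={4,6}
  n9('dbbcb'): parent n8 fail=23; on 'b' 23→1 → fail=2;  out {1}∪∅={1}

Scan:
i=0 'a': node 0→15
i=1 'c': node 15→20
i=2 'd': node 20→17 (fail-walked)
i=3 'd': node 17→10 (fail-walked)
i=4 'c': node 10→11  → match P2@[2:4]
i=5 'a': node 11→15 (fail-walked)
i=6 'd': node 15→16  → match P4@[5:6]
i=7 'd': node 16→10 (fail-walked)
i=8 'd': node 10→10 (fail-walked)
i=9 'c': node 10→11  → match P2@[7:9]
i=10 'b': node 11→2 (fail-walked)
i=11 'c': node 2→3
i=12 'd': node 3→4  → match P0@[9:12],P7@[10:12]
i=13 'b': node 4→18 (fail-walked)
i=14 'a': node 18→19  → match P5@[11:14]
i=15 'd': node 19→16 (fail-walked)  → match P4@[14:15]
i=16 'b': node 16→6 (fail-walked)
i=17 'c': node 6→23 (fail-walked)
i=18 'd': node 23→24  → match P7@[16:18]
i=19 'c': node 24→1 (fail-walked)
i=20 'd': node 1→17
i=21 'd': node 17→10 (fail-walked)
i=22 'c': node 10→11  → match P2@[20:22]
i=23 'b': node 11→2 (fail-walked)
i=24 'c': node 2→3
i=25 'd': node 3→4  → match P0@[22:25],P7@[23:25]
i=26 'a': node 4→15 (fail-walked)
i=27 'a': node 15→15 (fail-walked)
i=28 'c': node 15→20
i=29 'a': node 20→21
i=30 'd': node 21→22  → match P4@[29:30],P6@[27:30]
i=31 'c': node 22→1 (fail-walked)
i=32 'b': node 1→2
i=33 'c': node 2→3
i=34 'd': node 3→4  → match P0@[31:34],P7@[32:34]
i=35 'c': node 4→1 (fail-walked)
i=36 'a': node 1→15 (fail-walked)
i=37 'a': node 15→15 (fail-walked)
i=38 'c': node 15→20
i=39 'd': node 20→17 (fail-walked)
i=40 'c': node 17→1 (fail-walked)
i=41 'a': node 1→15 (fail-walked)
i=42 'c': node 15→20
i=43 'd': node 20→17 (fail-walked)
i=44 'b': node 17→18
i=45 'a': node 18→19  → match P5@[42:45]
i=46 'c': node 19→20 (fail-walked)
i=47 'a': node 20→21
i=48 'a': node 21→15 (fail-walked)
i=49 'a': node 15→15 (fail-walked)
i=50 'd': node 15→16  → match P4@[49:50]
i=51 'b': node 16→6 (fail-walked)

Result: [[4,2],[6,4],[9,2],[12,0],[12,7],[14,5],[15,4],[18,7],[22,2],[25,0],[25,7],[30,4],[30,6],[34,0],[34,7],[45,5],[50,4]]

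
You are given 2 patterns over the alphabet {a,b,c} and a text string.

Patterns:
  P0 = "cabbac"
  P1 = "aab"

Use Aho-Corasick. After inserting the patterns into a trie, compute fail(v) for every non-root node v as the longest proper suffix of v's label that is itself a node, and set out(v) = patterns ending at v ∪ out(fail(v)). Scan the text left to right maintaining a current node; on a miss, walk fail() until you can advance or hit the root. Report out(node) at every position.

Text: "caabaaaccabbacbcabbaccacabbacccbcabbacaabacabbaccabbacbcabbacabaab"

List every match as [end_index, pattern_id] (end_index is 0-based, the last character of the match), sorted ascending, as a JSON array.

Build:
Trie nodes:
  n0 'ε': a→7 c→1
  n1 'c': a→2
  n2 'ca': b→3
  n3 'cab': b→4
  n4 'cabb': a→5
  n5 'cabba': c→6
  n6 'cabbac': ·  [P0 ends]
  n7 'a': a→8
  n8 'aa': b→9
  n9 'aab': ·  [P1 ends]

Failure links (BFS by depth):
  n1('c'): parent n0 fail=0; on 'c' 0 → fail=0;  out ∅∪∅=∅
  n7('a'): parent n0 fail=0; on 'a' 0 → fail=0;  out ∅∪∅=∅
  n2('ca'): parent n1 fail=0; on 'a' 0 → fail=7;  out ∅∪∅=∅
  n8('aa'): parent n7 fail=0; on 'a' 0 → fail=7;  out ∅∪∅=∅
  n3('cab'): parent n2 fail=7; on 'b' 7→0 → fail=0;  out ∅∪∅=∅
  n9('aab'): parent n8 fail=7; on 'b' 7→0 → fail=0;  out {1}∪∅={1}
  n4('cabb'): parent n3 fail=0; on 'b' 0 → fail=0;  out ∅∪∅=∅
  n5('cabba'): parent n4 fail=0; on 'a' 0 → fail=7;  out ∅∪∅=∅
  n6('cabbac'): parent n5 fail=7; on 'c' 7→0 → fail=1;  out {0}∪∅={0}

Text stream:
pos 0 'c': at 1
pos 1 'a': at 2
pos 2 'a': at 8 ·f
pos 3 'b': at 9  → match P1@[1:3]
pos 4 'a': at 7 ·f
pos 5 'a': at 8
pos 6 'a': at 8 ·f
pos 7 'c': at 1 ·f
pos 8 'c': at 1 ·f
pos 9 'a': at 2
pos 10 'b': at 3
pos 11 'b': at 4
pos 12 'a': at 5
pos 13 'c': at 6  → match P0@[8:13]
pos 14 'b': at 0 ·f
pos 15 'c': at 1
pos 16 'a': at 2
pos 17 'b': at 3
pos 18 'b': at 4
pos 19 'a': at 5
pos 20 'c': at 6  → match P0@[15:20]
pos 21 'c': at 1 ·f
pos 22 'a': at 2
pos 23 'c': at 1 ·f
pos 24 'a': at 2
pos 25 'b': at 3
pos 26 'b': at 4
pos 27 'a': at 5
pos 28 'c': at 6  → match P0@[23:28]
pos 29 'c': at 1 ·f
pos 30 'c': at 1 ·f
pos 31 'b': at 0 ·f
pos 32 'c': at 1
pos 33 'a': at 2
pos 34 'b': at 3
pos 35 'b': at 4
pos 36 'a': at 5
pos 37 'c': at 6  → match P0@[32:37]
pos 38 'a': at 2 ·f
pos 39 'a': at 8 ·f
pos 40 'b': at 9  → match P1@[38:40]
pos 41 'a': at 7 ·f
pos 42 'c': at 1 ·f
pos 43 'a': at 2
pos 44 'b': at 3
pos 45 'b': at 4
pos 46 'a': at 5
pos 47 'c': at 6  → match P0@[42:47]
pos 48 'c': at 1 ·f
pos 49 'a': at 2
pos 50 'b': at 3
pos 51 'b': at 4
pos 52 'a': at 5
pos 53 'c': at 6  → match P0@[48:53]
pos 54 'b': at 0 ·f
pos 55 'c': at 1
pos 56 'a': at 2
pos 57 'b': at 3
pos 58 'b': at 4
pos 59 'a': at 5
pos 60 'c': at 6  → match P0@[55:60]
pos 61 'a': at 2 ·f
pos 62 'b': at 3
pos 63 'a': at 7 ·f
pos 64 'a': at 8
pos 65 'b': at 9  → match P1@[63:65]

Result: [[3,1],[13,0],[20,0],[28,0],[37,0],[40,1],[47,0],[53,0],[60,0],[65,1]]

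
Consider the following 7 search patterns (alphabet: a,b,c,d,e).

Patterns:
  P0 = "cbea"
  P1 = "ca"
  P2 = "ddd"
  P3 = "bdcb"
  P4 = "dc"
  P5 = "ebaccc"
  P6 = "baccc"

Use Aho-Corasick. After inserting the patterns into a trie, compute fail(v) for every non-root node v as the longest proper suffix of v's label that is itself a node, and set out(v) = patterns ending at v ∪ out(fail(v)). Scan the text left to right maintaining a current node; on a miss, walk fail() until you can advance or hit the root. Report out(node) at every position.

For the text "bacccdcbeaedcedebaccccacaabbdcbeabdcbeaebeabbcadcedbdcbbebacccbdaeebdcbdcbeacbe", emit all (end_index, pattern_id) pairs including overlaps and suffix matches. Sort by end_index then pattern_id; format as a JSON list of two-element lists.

Build automaton:
Trie nodes:
  0='ε' goto b→9 c→1 d→6 e→14
  1='c' goto a→5 b→2
  2='cb' goto e→3
  3='cbe' goto a→4
  4='cbea' goto ·  ←P0
  5='ca' goto ·  ←P1
  6='d' goto c→13 d→7
  7='dd' goto d→8
  8='ddd' goto ·  ←P2
  9='b' goto a→20 d→10
  10='bd' goto c→11
  11='bdc' goto b→12
  12='bdcb' goto ·  ←P3
  13='dc' goto ·  ←P4
  14='e' goto b→15
  15='eb' goto a→16
  16='eba' goto c→17
  17='ebac' goto c→18
  18='ebacc' goto c→19
  19='ebaccc' goto ·  ←P5
  20='ba' goto c→21
  21='bac' goto c→22
  22='bacc' goto c→23
  23='baccc' goto ·  ←P6

Failure links (BFS by depth):
  fail(1) 'c': from fail(0)=0 chase 'c': 0 ⇒ 0;  out=∅∪out(0)=∅
  fail(6) 'd': from fail(0)=0 chase 'd': 0 ⇒ 0;  out=∅∪out(0)=∅
  fail(9) 'b': from fail(0)=0 chase 'b': 0 ⇒ 0;  out=∅∪out(0)=∅
  fail(14) 'e': from fail(0)=0 chase 'e': 0 ⇒ 0;  out=∅∪out(0)=∅
  fail(2) 'cb': from fail(1)=0 chase 'b': 0 ⇒ 9;  out=∅∪out(9)=∅
  fail(5) 'ca': from fail(1)=0 chase 'a': 0 ⇒ 0;  out={1}∪out(0)={1}
  fail(7) 'dd': from fail(6)=0 chase 'd': 0 ⇒ 6;  out=∅∪out(6)=∅
  fail(10) 'bd': from fail(9)=0 chase 'd': 0 ⇒ 6;  out=∅∪out(6)=∅
  fail(13) 'dc': from fail(6)=0 chase 'c': 0 ⇒ 1;  out={4}∪out(1)={4}
  fail(15) 'eb': from fail(14)=0 chase 'b': 0 ⇒ 9;  out=∅∪out(9)=∅
  fail(20) 'ba': from fail(9)=0 chase 'a': 0 ⇒ 0;  out=∅∪out(0)=∅
  fail(3) 'cbe': from fail(2)=9 chase 'e': 9→0 ⇒ 14;  out=∅∪out(14)=∅
  fail(8) 'ddd': from fail(7)=6 chase 'd': 6 ⇒ 7;  out={2}∪out(7)={2}
  fail(11) 'bdc': from fail(10)=6 chase 'c': 6 ⇒ 13;  out=∅∪out(13)={4}
  fail(16) 'eba': from fail(15)=9 chase 'a': 9 ⇒ 20;  out=∅∪out(20)=∅
  fail(21) 'bac': from fail(20)=0 chase 'c': 0 ⇒ 1;  out=∅∪out(1)=∅
  fail(4) 'cbea': from fail(3)=14 chase 'a': 14→0 ⇒ 0;  out={0}∪out(0)={0}
  fail(12) 'bdcb': from fail(11)=13 chase 'b': 13→1 ⇒ 2;  out={3}∪out(2)={3}
  fail(17) 'ebac': from fail(16)=20 chase 'c': 20 ⇒ 21;  out=∅∪out(21)=∅
  fail(22) 'bacc': from fail(21)=1 chase 'c': 1→0 ⇒ 1;  out=∅∪out(1)=∅
  fail(18) 'ebacc': from fail(17)=21 chase 'c': 21 ⇒ 22;  out=∅∪out(22)=∅
  fail(23) 'baccc': from fail(22)=1 chase 'c': 1→0 ⇒ 1;  out={6}∪out(1)={6}
  fail(19) 'ebaccc': from fail(18)=22 chase 'c': 22 ⇒ 23;  out={5}∪out(23)={5,6}

Text stream:
i=0 'b': node 0→9
i=1 'a': node 9→20
i=2 'c': node 20→21
i=3 'c': node 21→22
i=4 'c': node 22→23  emit P6@[0:4]
i=5 'd': node 23→6 (via fail)
i=6 'c': node 6→13  emit P4@[5:6]
i=7 'b': node 13→2 (via fail)
i=8 'e': node 2→3
i=9 'a': node 3→4  emit P0@[6:9]
i=10 'e': node 4→14 (via fail)
i=11 'd': node 14→6 (via fail)
i=12 'c': node 6→13  emit P4@[11:12]
i=13 'e': node 13→14 (via fail)
i=14 'd': node 14→6 (via fail)
i=15 'e': node 6→14 (via fail)
i=16 'b': node 14→15
i=17 'a': node 15→16
i=18 'c': node 16→17
i=19 'c': node 17→18
i=20 'c': node 18→19  emit P5@[15:20],P6@[16:20]
i=21 'c': node 19→1 (via fail)
i=22 'a': node 1→5  emit P1@[21:22]
i=23 'c': node 5→1 (via fail)
i=24 'a': node 1→5  emit P1@[23:24]
i=25 'a': node 5→0 (via fail)
i=26 'b': node 0→9
i=27 'b': node 9→9 (via fail)
i=28 'd': node 9→10
i=29 'c': node 10→11  emit P4@[28:29]
i=30 'b': node 11→12  emit P3@[27:30]
i=31 'e': node 12→3 (via fail)
i=32 'a': node 3→4  emit P0@[29:32]
i=33 'b': node 4→9 (via fail)
i=34 'd': node 9→10
i=35 'c': node 10→11  emit P4@[34:35]
i=36 'b': node 11→12  emit P3@[33:36]
i=37 'e': node 12→3 (via fail)
i=38 'a': node 3→4  emit P0@[35:38]
i=39 'e': node 4→14 (via fail)
i=40 'b': node 14→15
i=41 'e': node 15→14 (via fail)
i=42 'a': node 14→0 (via fail)
i=43 'b': node 0→9
i=44 'b': node 9→9 (via fail)
i=45 'c': node 9→1 (via fail)
i=46 'a': node 1→5  emit P1@[45:46]
i=47 'd': node 5→6 (via fail)
i=48 'c': node 6→13  emit P4@[47:48]
i=49 'e': node 13→14 (via fail)
i=50 'd': node 14→6 (via fail)
i=51 'b': node 6→9 (via fail)
i=52 'd': node 9→10
i=53 'c': node 10→11  emit P4@[52:53]
i=54 'b': node 11→12  emit P3@[51:54]
i=55 'b': node 12→9 (via fail)
i=56 'e': node 9→14 (via fail)
i=57 'b': node 14→15
i=58 'a': node 15→16
i=59 'c': node 16→17
i=60 'c': node 17→18
i=61 'c': node 18→19  emit P5@[56:61],P6@[57:61]
i=62 'b': node 19→2 (via fail)
i=63 'd': node 2→10 (via fail)
i=64 'a': node 10→0 (via fail)
i=65 'e': node 0→14
i=66 'e': node 14→14 (via fail)
i=67 'b': node 14→15
i=68 'd': node 15→10 (via fail)
i=69 'c': node 10→11  emit P4@[68:69]
i=70 'b': node 11→12  emit P3@[67:70]
i=71 'd': node 12→10 (via fail)
i=72 'c': node 10→11  emit P4@[71:72]
i=73 'b': node 11→12  emit P3@[70:73]
i=74 'e': node 12→3 (via fail)
i=75 'a': node 3→4  emit P0@[72:75]
i=76 'c': node 4→1 (via fail)
i=77 'b': node 1→2
i=78 'e': node 2→3

Result: [[4,6],[6,4],[9,0],[12,4],[20,5],[20,6],[22,1],[24,1],[29,4],[30,3],[32,0],[35,4],[36,3],[38,0],[46,1],[48,4],[53,4],[54,3],[61,5],[61,6],[69,4],[70,3],[72,4],[73,3],[75,0]]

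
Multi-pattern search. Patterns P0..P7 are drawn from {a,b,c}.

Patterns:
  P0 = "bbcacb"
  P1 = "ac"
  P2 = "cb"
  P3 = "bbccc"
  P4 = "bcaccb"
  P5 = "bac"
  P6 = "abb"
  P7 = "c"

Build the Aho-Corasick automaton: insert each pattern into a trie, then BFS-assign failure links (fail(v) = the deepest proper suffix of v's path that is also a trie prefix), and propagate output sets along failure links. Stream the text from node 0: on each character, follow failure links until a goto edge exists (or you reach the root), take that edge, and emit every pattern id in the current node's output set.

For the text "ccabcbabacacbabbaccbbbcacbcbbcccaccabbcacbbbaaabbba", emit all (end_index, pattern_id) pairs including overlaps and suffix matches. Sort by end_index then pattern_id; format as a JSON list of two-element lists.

Construct AC machine:
Trie (insert patterns):
  n0 'ε': a→7 b→1 c→9
  n1 'b': a→18 b→2 c→13
  n2 'bb': c→3
  n3 'bbc': a→4 c→11
  n4 'bbca': c→5
  n5 'bbcac': b→6
  n6 'bbcacb': ·  ←P0
  n7 'a': b→20 c→8
  n8 'ac': ·  ←P1
  n9 'c': b→10  ←P7
  n10 'cb': ·  ←P2
  n11 'bbcc': c→12
  n12 'bbccc': ·  ←P3
  n13 'bc': a→14
  n14 'bca': c→15
  n15 'bcac': c→16
  n16 'bcacc': b→17
  n17 'bcaccb': ·  ←P4
  n18 'ba': c→19
  n19 'bac': ·  ←P5
  n20 'ab': b→21
  n21 'abb': ·  ←P6

Failure links (BFS by depth):
  n1('b'): parent n0 fail=0; on 'b' 0 → fail=0;  out ∅∪∅=∅
  n7('a'): parent n0 fail=0; on 'a' 0 → fail=0;  out ∅∪∅=∅
  n9('c'): parent n0 fail=0; on 'c' 0 → fail=0;  out {7}∪∅={7}
  n2('bb'): parent n1 fail=0; on 'b' 0 → fail=1;  out ∅∪∅=∅
  n8('ac'): parent n7 fail=0; on 'c' 0 → fail=9;  out {1}∪{7}={1,7}
  n10('cb'): parent n9 fail=0; on 'b' 0 → fail=1;  out {2}∪∅={2}
  n13('bc'): parent n1 fail=0; on 'c' 0 → fail=9;  out ∅∪{7}={7}
  n18('ba'): parent n1 fail=0; on 'a' 0 → fail=7;  out ∅∪∅=∅
  n20('ab'): parent n7 fail=0; on 'b' 0 → fail=1;  out ∅∪∅=∅
  n3('bbc'): parent n2 fail=1; on 'c' 1 → fail=13;  out ∅∪{7}={7}
  n14('bca'): parent n13 fail=9; on 'a' 9→0 → fail=7;  out ∅∪∅=∅
  n19('bac'): parent n18 fail=7; on 'c' 7 → fail=8;  out {5}∪{1,7}={1,5,7}
  n21('abb'): parent n20 fail=1; on 'b' 1 → fail=2;  out {6}∪∅={6}
  n4('bbca'): parent n3 fail=13; on 'a' 13 → fail=14;  out ∅∪∅=∅
  n11('bbcc'): parent n3 fail=13; on 'c' 13→9→0 → fail=9;  out ∅∪{7}={7}
  n15('bcac'): parent n14 fail=7; on 'c' 7 → fail=8;  out ∅∪{1,7}={1,7}
  n5('bbcac'): parent n4 fail=14; on 'c' 14 → fail=15;  out ∅∪{1,7}={1,7}
  n12('bbccc'): parent n11 fail=9; on 'c' 9→0 → fail=9;  out {3}∪{7}={3,7}
  n16('bcacc'): parent n15 fail=8; on 'c' 8→9→0 → fail=9;  out ∅∪{7}={7}
  n6('bbcacb'): parent n5 fail=15; on 'b' 15→8→9 → fail=10;  out {0}∪{2}={0,2}
  n17('bcaccb'): parent n16 fail=9; on 'b' 9 → fail=10;  out {4}∪{2}={2,4}

Run:
i=0 'c': node 0→9  → match P7@[0:0]
i=1 'c': node 9→9 (fail-walked)  → match P7@[1:1]
i=2 'a': node 9→7 (fail-walked)
i=3 'b': node 7→20
i=4 'c': node 20→13 (fail-walked)  → match P7@[4:4]
i=5 'b': node 13→10 (fail-walked)  → match P2@[4:5]
i=6 'a': node 10→18 (fail-walked)
i=7 'b': node 18→20 (fail-walked)
i=8 'a': node 20→18 (fail-walked)
i=9 'c': node 18→19  → match P1@[8:9],P5@[7:9],P7@[9:9]
i=10 'a': node 19→7 (fail-walked)
i=11 'c': node 7→8  → match P1@[10:11],P7@[11:11]
i=12 'b': node 8→10 (fail-walked)  → match P2@[11:12]
i=13 'a': node 10→18 (fail-walked)
i=14 'b': node 18→20 (fail-walked)
i=15 'b': node 20→21  → match P6@[13:15]
i=16 'a': node 21→18 (fail-walked)
i=17 'c': node 18→19  → match P1@[16:17],P5@[15:17],P7@[17:17]
i=18 'c': node 19→9 (fail-walked)  → match P7@[18:18]
i=19 'b': node 9→10  → match P2@[18:19]
i=20 'b': node 10→2 (fail-walked)
i=21 'b': node 2→2 (fail-walked)
i=22 'c': node 2→3  → match P7@[22:22]
i=23 'a': node 3→4
i=24 'c': node 4→5  → match P1@[23:24],P7@[24:24]
i=25 'b': node 5→6  → match P0@[20:25],P2@[24:25]
i=26 'c': node 6→13 (fail-walked)  → match P7@[26:26]
i=27 'b': node 13→10 (fail-walked)  → match P2@[26:27]
i=28 'b': node 10→2 (fail-walked)
i=29 'c': node 2→3  → match P7@[29:29]
i=30 'c': node 3→11  → match P7@[30:30]
i=31 'c': node 11→12  → match P3@[27:31],P7@[31:31]
i=32 'a': node 12→7 (fail-walked)
i=33 'c': node 7→8  → match P1@[32:33],P7@[33:33]
i=34 'c': node 8→9 (fail-walked)  → match P7@[34:34]
i=35 'a': node 9→7 (fail-walked)
i=36 'b': node 7→20
i=37 'b': node 20→21  → match P6@[35:37]
i=38 'c': node 21→3 (fail-walked)  → match P7@[38:38]
i=39 'a': node 3→4
i=40 'c': node 4→5  → match P1@[39:40],P7@[40:40]
i=41 'b': node 5→6  → match P0@[36:41],P2@[40:41]
i=42 'b': node 6→2 (fail-walked)
i=43 'b': node 2→2 (fail-walked)
i=44 'a': node 2→18 (fail-walked)
i=45 'a': node 18→7 (fail-walked)
i=46 'a': node 7→7 (fail-walked)
i=47 'b': node 7→20
i=48 'b': node 20→21  → match P6@[46:48]
i=49 'b': node 21→2 (fail-walked)
i=50 'a': node 2→18 (fail-walked)

Result: [[0,7],[1,7],[4,7],[5,2],[9,1],[9,5],[9,7],[11,1],[11,7],[12,2],[15,6],[17,1],[17,5],[17,7],[18,7],[19,2],[22,7],[24,1],[24,7],[25,0],[25,2],[26,7],[27,2],[29,7],[30,7],[31,3],[31,7],[33,1],[33,7],[34,7],[37,6],[38,7],[40,1],[40,7],[41,0],[41,2],[48,6]]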